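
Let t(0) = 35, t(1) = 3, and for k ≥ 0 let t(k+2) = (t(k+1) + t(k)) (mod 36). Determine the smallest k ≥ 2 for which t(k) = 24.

We have t(0) = 35, t(1) = 3, t(2) = 2, t(3) = 5, t(4) = 7, t(5) = 12, t(6) = 19, t(7) = 31, t(8) = 14, t(9) = 9, t(10) = 23, t(11) = 32, t(12) = 19, t(13) = 15, t(14) = 34, t(15) = 13, t(16) = 11, t(17) = 24, t(18) = 35, t(19) = 23, t(20) = 22, t(21) = 9, t(22) = 31, t(23) = 4, t(24) = 35, t(25) = 3.
Since (t(24), t(25)) = (t(0), t(1)) = (35, 3) (two consecutive terms determine the rest), the sequence is periodic with period 24.
The value 24 first appears (with k ≥ 2) at t(17).

17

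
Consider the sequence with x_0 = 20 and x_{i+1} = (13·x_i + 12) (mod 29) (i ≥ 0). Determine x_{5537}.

7

Computing terms: x_0 = 20; x_1 = 11; x_2 = 10; x_3 = 26; x_4 = 2; x_5 = 9; x_6 = 13; x_7 = 7; x_8 = 16; x_9 = 17; x_{10} = 1; x_{11} = 25; x_{12} = 18; x_{13} = 14; x_{14} = 20.
The sequence repeats with period 14.
So x_{5537} = x_{0 + ((5537-0) mod 14)} = x_7 = 7.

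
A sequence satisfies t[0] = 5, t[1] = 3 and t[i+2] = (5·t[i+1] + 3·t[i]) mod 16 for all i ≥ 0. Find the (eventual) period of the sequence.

We have t[0] = 5,  t[1] = 3,  t[2] = 14,  t[3] = 15,  t[4] = 5,  t[5] = 6,  t[6] = 13,  t[7] = 3,  t[8] = 6,  t[9] = 7,  t[10] = 5,  t[11] = 14,  t[12] = 5,  t[13] = 3.
The sequence repeats with period 12.

12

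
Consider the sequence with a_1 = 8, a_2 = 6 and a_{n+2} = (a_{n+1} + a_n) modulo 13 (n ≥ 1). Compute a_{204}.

12

a_1 = 8,  a_2 = 6,  a_3 = 1,  a_4 = 7,  a_5 = 8,  a_6 = 2,  a_7 = 10,  a_8 = 12,  a_9 = 9,  a_{10} = 8,  a_{11} = 4,  a_{12} = 12,  a_{13} = 3,  a_{14} = 2,  a_{15} = 5,  a_{16} = 7,  a_{17} = 12,  a_{18} = 6,  a_{19} = 5,  a_{20} = 11,  a_{21} = 3,  a_{22} = 1,  a_{23} = 4,  a_{24} = 5,  a_{25} = 9,  a_{26} = 1,  a_{27} = 10,  a_{28} = 11,  a_{29} = 8,  a_{30} = 6.
Since (a_{29}, a_{30}) = (a_1, a_2) = (8, 6) (two consecutive terms determine the rest), the sequence is periodic with period 28.
(204 - 1) mod 28 = 7, so a_{204} = a_8 = 12.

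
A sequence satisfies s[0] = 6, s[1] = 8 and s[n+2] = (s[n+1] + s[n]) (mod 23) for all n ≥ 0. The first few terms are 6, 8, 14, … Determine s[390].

Listing terms: s[0] = 6,  s[1] = 8,  s[2] = 14,  s[3] = 22,  s[4] = 13,  s[5] = 12,  s[6] = 2,  s[7] = 14,  s[8] = 16,  s[9] = 7,  s[10] = 0,  s[11] = 7,  s[12] = 7,  s[13] = 14,  s[14] = 21,  s[15] = 12,  s[16] = 10,  s[17] = 22,  s[18] = 9,  s[19] = 8,  s[20] = 17,  s[21] = 2,  s[22] = 19,  s[23] = 21,  s[24] = 17,  s[25] = 15,  s[26] = 9,  s[27] = 1,  s[28] = 10,  s[29] = 11,  s[30] = 21,  s[31] = 9,  s[32] = 7,  s[33] = 16,  s[34] = 0,  s[35] = 16,  s[36] = 16,  s[37] = 9,  s[38] = 2,  s[39] = 11,  s[40] = 13,  s[41] = 1,  s[42] = 14,  s[43] = 15,  s[44] = 6,  s[45] = 21,  s[46] = 4,  s[47] = 2,  s[48] = 6,  s[49] = 8.
The sequence repeats with period 48.
(390 - 0) mod 48 = 6, so s[390] = s[6] = 2.

2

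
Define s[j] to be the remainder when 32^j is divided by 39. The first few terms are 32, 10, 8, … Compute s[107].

11

Listing terms: s[1] = 32,  s[2] = 10,  s[3] = 8,  s[4] = 22,  s[5] = 2,  s[6] = 25,  s[7] = 20,  s[8] = 16,  s[9] = 5,  s[10] = 4,  s[11] = 11,  s[12] = 1,  s[13] = 32.
Since s[13] = s[1] = 32, the sequence is periodic with period 12.
(107 - 1) mod 12 = 10, so s[107] = s[11] = 11.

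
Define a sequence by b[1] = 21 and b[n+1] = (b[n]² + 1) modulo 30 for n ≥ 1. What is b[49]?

Listing terms: b[1] = 21,  b[2] = 22,  b[3] = 5,  b[4] = 26,  b[5] = 17,  b[6] = 20,  b[7] = 11,  b[8] = 2,  b[9] = 5.
Since b[9] = b[3] = 5, the sequence is eventually periodic: after a pre-period of length 2 it cycles with period 6.
For n ≥ 3, b[n] depends only on (n - 3) mod 6. (49 - 3) mod 6 = 4, so b[49] = b[7] = 11.

11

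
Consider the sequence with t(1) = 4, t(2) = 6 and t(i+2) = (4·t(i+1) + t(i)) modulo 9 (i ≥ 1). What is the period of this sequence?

8

Computing terms: t(1) = 4, t(2) = 6, t(3) = 1, t(4) = 1, t(5) = 5, t(6) = 3, t(7) = 8, t(8) = 8, t(9) = 4, t(10) = 6.
Since (t(9), t(10)) = (t(1), t(2)) = (4, 6) (two consecutive terms determine the rest), the sequence is periodic with period 8.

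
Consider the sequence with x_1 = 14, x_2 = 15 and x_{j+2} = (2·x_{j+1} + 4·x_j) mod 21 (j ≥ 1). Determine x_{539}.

We have x_1 = 14, x_2 = 15, x_3 = 2, x_4 = 1, x_5 = 10, x_6 = 3, x_7 = 4, x_8 = 20, x_9 = 14, x_{10} = 3, x_{11} = 20, x_{12} = 10, x_{13} = 16, x_{14} = 9, x_{15} = 19, x_{16} = 11, x_{17} = 14, x_{18} = 9, x_{19} = 11, x_{20} = 16, x_{21} = 13, x_{22} = 6, x_{23} = 1, x_{24} = 5, x_{25} = 14, x_{26} = 6, x_{27} = 5, x_{28} = 13, x_{29} = 4, x_{30} = 18, x_{31} = 10, x_{32} = 8, x_{33} = 14, x_{34} = 18, x_{35} = 8, x_{36} = 4, x_{37} = 19, x_{38} = 12, x_{39} = 16, x_{40} = 17, x_{41} = 14, x_{42} = 12, x_{43} = 17, x_{44} = 19, x_{45} = 1, x_{46} = 15, x_{47} = 13, x_{48} = 2, x_{49} = 14, x_{50} = 15.
Since (x_{49}, x_{50}) = (x_1, x_2) = (14, 15) (two consecutive terms determine the rest), the sequence is periodic with period 48.
(539 - 1) mod 48 = 10, so x_{539} = x_{11} = 20.

20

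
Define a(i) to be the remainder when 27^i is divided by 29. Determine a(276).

We have a(1) = 27; a(2) = 4; a(3) = 21; a(4) = 16; a(5) = 26; a(6) = 6; a(7) = 17; a(8) = 24; a(9) = 10; a(10) = 9; a(11) = 11; a(12) = 7; a(13) = 15; a(14) = 28; a(15) = 2; a(16) = 25; a(17) = 8; a(18) = 13; a(19) = 3; a(20) = 23; a(21) = 12; a(22) = 5; a(23) = 19; a(24) = 20; a(25) = 18; a(26) = 22; a(27) = 14; a(28) = 1; a(29) = 27.
Since a(29) = a(1) = 27, the sequence is periodic with period 28.
(276 - 1) mod 28 = 23, so a(276) = a(24) = 20.

20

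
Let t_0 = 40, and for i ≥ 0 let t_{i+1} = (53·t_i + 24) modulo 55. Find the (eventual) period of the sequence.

t_0 = 40, t_1 = 54, t_2 = 26, t_3 = 27, t_4 = 25, t_5 = 29, t_6 = 21, t_7 = 37, t_8 = 5, t_9 = 14, t_{10} = 51, t_{11} = 32, t_{12} = 15, t_{13} = 49, t_{14} = 36, t_{15} = 7, t_{16} = 10, t_{17} = 4, t_{18} = 16, t_{19} = 47, t_{20} = 40.
The sequence repeats with period 20.

20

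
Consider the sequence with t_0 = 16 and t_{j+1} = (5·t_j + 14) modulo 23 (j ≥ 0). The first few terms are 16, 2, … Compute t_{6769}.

Listing terms: t_0 = 16,  t_1 = 2,  t_2 = 1,  t_3 = 19,  t_4 = 17,  t_5 = 7,  t_6 = 3,  t_7 = 6,  t_8 = 21,  t_9 = 4,  t_{10} = 11,  t_{11} = 0,  t_{12} = 14,  t_{13} = 15,  t_{14} = 20,  t_{15} = 22,  t_{16} = 9,  t_{17} = 13,  t_{18} = 10,  t_{19} = 18,  t_{20} = 12,  t_{21} = 5,  t_{22} = 16.
Since t_{22} = t_0 = 16, the sequence is periodic with period 22.
So t_{6769} = t_{0 + ((6769-0) mod 22)} = t_{15} = 22.

22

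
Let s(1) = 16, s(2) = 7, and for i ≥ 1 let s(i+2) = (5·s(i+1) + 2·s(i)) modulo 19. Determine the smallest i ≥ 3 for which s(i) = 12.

8

We have s(1) = 16; s(2) = 7; s(3) = 10; s(4) = 7; s(5) = 17; s(6) = 4; s(7) = 16; s(8) = 12; s(9) = 16; s(10) = 9; s(11) = 1; s(12) = 4; s(13) = 3; s(14) = 4; s(15) = 7; s(16) = 5; s(17) = 1; s(18) = 15; s(19) = 1; s(20) = 16; s(21) = 6; s(22) = 5; s(23) = 18; s(24) = 5; s(25) = 4; s(26) = 11; s(27) = 6; s(28) = 14; s(29) = 6; s(30) = 1; s(31) = 17; s(32) = 11; s(33) = 13; s(34) = 11; s(35) = 5; s(36) = 9; s(37) = 17; s(38) = 8; s(39) = 17; s(40) = 6; s(41) = 7; s(42) = 9; s(43) = 2; s(44) = 9; s(45) = 11; s(46) = 16; s(47) = 7.
The sequence repeats with period 45.
The value 12 first appears (with i ≥ 3) at s(8).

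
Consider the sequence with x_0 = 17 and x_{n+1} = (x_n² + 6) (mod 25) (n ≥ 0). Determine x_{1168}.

20

We have x_0 = 17; x_1 = 20; x_2 = 6; x_3 = 17.
Since x_3 = x_0 = 17, the sequence is periodic with period 3.
So x_{1168} = x_{0 + ((1168-0) mod 3)} = x_1 = 20.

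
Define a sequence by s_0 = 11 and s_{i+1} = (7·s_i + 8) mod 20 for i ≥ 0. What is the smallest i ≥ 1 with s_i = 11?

We have s_0 = 11, s_1 = 5, s_2 = 3, s_3 = 9, s_4 = 11.
The sequence repeats with period 4.
The value 11 next appears (with i ≥ 1) at s_4.

4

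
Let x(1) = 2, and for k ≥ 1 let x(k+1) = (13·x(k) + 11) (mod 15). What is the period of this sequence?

3

We have x(1) = 2, x(2) = 7, x(3) = 12, x(4) = 2.
Since x(4) = x(1) = 2, the sequence is periodic with period 3.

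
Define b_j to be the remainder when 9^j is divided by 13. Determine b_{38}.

3

b_1 = 9,  b_2 = 3,  b_3 = 1,  b_4 = 9.
Since b_4 = b_1 = 9, the sequence is periodic with period 3.
So b_{38} = b_{1 + ((38-1) mod 3)} = b_2 = 3.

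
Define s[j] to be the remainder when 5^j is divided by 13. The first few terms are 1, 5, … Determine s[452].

We have s[0] = 1; s[1] = 5; s[2] = 12; s[3] = 8; s[4] = 1.
Since s[4] = s[0] = 1, the sequence is periodic with period 4.
(452 - 0) mod 4 = 0, so s[452] = s[0] = 1.

1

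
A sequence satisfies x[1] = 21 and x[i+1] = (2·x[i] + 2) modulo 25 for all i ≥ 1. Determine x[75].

x[1] = 21,  x[2] = 19,  x[3] = 15,  x[4] = 7,  x[5] = 16,  x[6] = 9,  x[7] = 20,  x[8] = 17,  x[9] = 11,  x[10] = 24,  x[11] = 0,  x[12] = 2,  x[13] = 6,  x[14] = 14,  x[15] = 5,  x[16] = 12,  x[17] = 1,  x[18] = 4,  x[19] = 10,  x[20] = 22,  x[21] = 21.
The sequence repeats with period 20.
So x[75] = x[1 + ((75-1) mod 20)] = x[15] = 5.

5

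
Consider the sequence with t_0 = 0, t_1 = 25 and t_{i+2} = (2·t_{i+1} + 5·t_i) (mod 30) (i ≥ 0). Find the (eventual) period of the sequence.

We have t_0 = 0,  t_1 = 25,  t_2 = 20,  t_3 = 15,  t_4 = 10,  t_5 = 5,  t_6 = 0,  t_7 = 25.
Since (t_6, t_7) = (t_0, t_1) = (0, 25) (two consecutive terms determine the rest), the sequence is periodic with period 6.

6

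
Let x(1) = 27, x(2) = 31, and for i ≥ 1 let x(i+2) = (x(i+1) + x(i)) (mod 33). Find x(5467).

x(1) = 27, x(2) = 31, x(3) = 25, x(4) = 23, x(5) = 15, x(6) = 5, x(7) = 20, x(8) = 25, x(9) = 12, x(10) = 4, x(11) = 16, x(12) = 20, x(13) = 3, x(14) = 23, x(15) = 26, x(16) = 16, x(17) = 9, x(18) = 25, x(19) = 1, x(20) = 26, x(21) = 27, x(22) = 20, x(23) = 14, x(24) = 1, x(25) = 15, x(26) = 16, x(27) = 31, x(28) = 14, x(29) = 12, x(30) = 26, x(31) = 5, x(32) = 31, x(33) = 3, x(34) = 1, x(35) = 4, x(36) = 5, x(37) = 9, x(38) = 14, x(39) = 23, x(40) = 4, x(41) = 27, x(42) = 31.
The sequence repeats with period 40.
(5467 - 1) mod 40 = 26, so x(5467) = x(27) = 31.

31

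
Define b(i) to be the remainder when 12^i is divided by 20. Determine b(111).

Computing terms: b(0) = 1,  b(1) = 12,  b(2) = 4,  b(3) = 8,  b(4) = 16,  b(5) = 12.
Since b(5) = b(1) = 12, the sequence is eventually periodic: after a pre-period of length 1 it cycles with period 4.
For i ≥ 1, b(i) depends only on (i - 1) mod 4. (111 - 1) mod 4 = 2, so b(111) = b(3) = 8.

8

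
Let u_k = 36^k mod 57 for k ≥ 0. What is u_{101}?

42

We have u_0 = 1, u_1 = 36, u_2 = 42, u_3 = 30, u_4 = 54, u_5 = 6, u_6 = 45, u_7 = 24, u_8 = 9, u_9 = 39, u_{10} = 36.
Since u_{10} = u_1 = 36, the sequence is eventually periodic: after a pre-period of length 1 it cycles with period 9.
For k ≥ 1, u_k depends only on (k - 1) mod 9. (101 - 1) mod 9 = 1, so u_{101} = u_2 = 42.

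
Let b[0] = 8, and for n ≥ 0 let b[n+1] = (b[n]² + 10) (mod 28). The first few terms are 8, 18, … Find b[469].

b[0] = 8,  b[1] = 18,  b[2] = 26,  b[3] = 14,  b[4] = 10,  b[5] = 26.
Since b[5] = b[2] = 26, the sequence is eventually periodic: after a pre-period of length 2 it cycles with period 3.
For n ≥ 2, b[n] depends only on (n - 2) mod 3. (469 - 2) mod 3 = 2, so b[469] = b[4] = 10.

10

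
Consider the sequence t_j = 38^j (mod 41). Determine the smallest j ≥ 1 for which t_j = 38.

1

We have t_0 = 1, t_1 = 38, t_2 = 9, t_3 = 14, t_4 = 40, t_5 = 3, t_6 = 32, t_7 = 27, t_8 = 1.
The sequence repeats with period 8.
The value 38 first appears (with j ≥ 1) at t_1.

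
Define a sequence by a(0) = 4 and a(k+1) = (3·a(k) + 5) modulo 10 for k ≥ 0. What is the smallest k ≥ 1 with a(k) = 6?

2

We have a(0) = 4,  a(1) = 7,  a(2) = 6,  a(3) = 3,  a(4) = 4.
Since a(4) = a(0) = 4, the sequence is periodic with period 4.
The value 6 first appears (with k ≥ 1) at a(2).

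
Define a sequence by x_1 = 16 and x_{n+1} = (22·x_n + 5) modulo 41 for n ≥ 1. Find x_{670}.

23

Computing terms: x_1 = 16; x_2 = 29; x_3 = 28; x_4 = 6; x_5 = 14; x_6 = 26; x_7 = 3; x_8 = 30; x_9 = 9; x_{10} = 39; x_{11} = 2; x_{12} = 8; x_{13} = 17; x_{14} = 10; x_{15} = 20; x_{16} = 35; x_{17} = 37; x_{18} = 40; x_{19} = 24; x_{20} = 0; x_{21} = 5; x_{22} = 33; x_{23} = 34; x_{24} = 15; x_{25} = 7; x_{26} = 36; x_{27} = 18; x_{28} = 32; x_{29} = 12; x_{30} = 23; x_{31} = 19; x_{32} = 13; x_{33} = 4; x_{34} = 11; x_{35} = 1; x_{36} = 27; x_{37} = 25; x_{38} = 22; x_{39} = 38; x_{40} = 21; x_{41} = 16.
Since x_{41} = x_1 = 16, the sequence is periodic with period 40.
So x_{670} = x_{1 + ((670-1) mod 40)} = x_{30} = 23.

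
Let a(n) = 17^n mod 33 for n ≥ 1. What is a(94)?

We have a(1) = 17, a(2) = 25, a(3) = 29, a(4) = 31, a(5) = 32, a(6) = 16, a(7) = 8, a(8) = 4, a(9) = 2, a(10) = 1, a(11) = 17.
Since a(11) = a(1) = 17, the sequence is periodic with period 10.
So a(94) = a(1 + ((94-1) mod 10)) = a(4) = 31.

31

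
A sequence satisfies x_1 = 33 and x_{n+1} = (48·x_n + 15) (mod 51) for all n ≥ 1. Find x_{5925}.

Computing terms: x_1 = 33, x_2 = 18, x_3 = 12, x_4 = 30, x_5 = 27, x_6 = 36, x_7 = 9, x_8 = 39, x_9 = 0, x_{10} = 15, x_{11} = 21, x_{12} = 3, x_{13} = 6, x_{14} = 48, x_{15} = 24, x_{16} = 45, x_{17} = 33.
The sequence repeats with period 16.
So x_{5925} = x_{1 + ((5925-1) mod 16)} = x_5 = 27.

27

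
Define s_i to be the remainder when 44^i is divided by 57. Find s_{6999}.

11

Listing terms: s_0 = 1, s_1 = 44, s_2 = 55, s_3 = 26, s_4 = 4, s_5 = 5, s_6 = 49, s_7 = 47, s_8 = 16, s_9 = 20, s_{10} = 25, s_{11} = 17, s_{12} = 7, s_{13} = 23, s_{14} = 43, s_{15} = 11, s_{16} = 28, s_{17} = 35, s_{18} = 1.
The sequence repeats with period 18.
So s_{6999} = s_{0 + ((6999-0) mod 18)} = s_{15} = 11.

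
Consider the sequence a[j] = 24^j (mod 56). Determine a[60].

We have a[0] = 1,  a[1] = 24,  a[2] = 16,  a[3] = 48,  a[4] = 32,  a[5] = 40,  a[6] = 8,  a[7] = 24.
Since a[7] = a[1] = 24, the sequence is eventually periodic: after a pre-period of length 1 it cycles with period 6.
For j ≥ 1, a[j] depends only on (j - 1) mod 6. (60 - 1) mod 6 = 5, so a[60] = a[6] = 8.

8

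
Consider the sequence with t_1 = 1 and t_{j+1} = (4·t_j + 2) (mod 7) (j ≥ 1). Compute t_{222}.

5

t_1 = 1; t_2 = 6; t_3 = 5; t_4 = 1.
Since t_4 = t_1 = 1, the sequence is periodic with period 3.
So t_{222} = t_{1 + ((222-1) mod 3)} = t_3 = 5.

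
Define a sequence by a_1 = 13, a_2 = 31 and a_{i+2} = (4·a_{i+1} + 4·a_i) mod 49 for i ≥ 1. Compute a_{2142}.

7

a_1 = 13; a_2 = 31; a_3 = 29; a_4 = 44; a_5 = 47; a_6 = 21; a_7 = 27; a_8 = 45; a_9 = 43; a_{10} = 9; a_{11} = 12; a_{12} = 35; a_{13} = 41; a_{14} = 10; a_{15} = 8; a_{16} = 23; a_{17} = 26; a_{18} = 0; a_{19} = 6; a_{20} = 24; a_{21} = 22; a_{22} = 37; a_{23} = 40; a_{24} = 14; a_{25} = 20; a_{26} = 38; a_{27} = 36; a_{28} = 2; a_{29} = 5; a_{30} = 28; a_{31} = 34; a_{32} = 3; a_{33} = 1; a_{34} = 16; a_{35} = 19; a_{36} = 42; a_{37} = 48; a_{38} = 17; a_{39} = 15; a_{40} = 30; a_{41} = 33; a_{42} = 7; a_{43} = 13; a_{44} = 31.
The sequence repeats with period 42.
So a_{2142} = a_{1 + ((2142-1) mod 42)} = a_{42} = 7.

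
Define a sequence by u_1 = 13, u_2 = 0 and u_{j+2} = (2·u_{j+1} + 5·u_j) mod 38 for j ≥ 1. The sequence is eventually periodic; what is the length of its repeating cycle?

18

Listing terms: u_1 = 13, u_2 = 0, u_3 = 27, u_4 = 16, u_5 = 15, u_6 = 34, u_7 = 29, u_8 = 0, u_9 = 31, u_{10} = 24, u_{11} = 13, u_{12} = 32, u_{13} = 15, u_{14} = 0, u_{15} = 37, u_{16} = 36, u_{17} = 29, u_{18} = 10, u_{19} = 13, u_{20} = 0.
Since (u_{19}, u_{20}) = (u_1, u_2) = (13, 0) (two consecutive terms determine the rest), the sequence is periodic with period 18.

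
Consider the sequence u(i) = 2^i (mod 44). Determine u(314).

Listing terms: u(0) = 1, u(1) = 2, u(2) = 4, u(3) = 8, u(4) = 16, u(5) = 32, u(6) = 20, u(7) = 40, u(8) = 36, u(9) = 28, u(10) = 12, u(11) = 24, u(12) = 4.
Since u(12) = u(2) = 4, the sequence is eventually periodic: after a pre-period of length 2 it cycles with period 10.
For i ≥ 2, u(i) depends only on (i - 2) mod 10. (314 - 2) mod 10 = 2, so u(314) = u(4) = 16.

16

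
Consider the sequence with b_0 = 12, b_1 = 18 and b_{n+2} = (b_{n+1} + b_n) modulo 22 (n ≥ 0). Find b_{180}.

We have b_0 = 12, b_1 = 18, b_2 = 8, b_3 = 4, b_4 = 12, b_5 = 16, b_6 = 6, b_7 = 0, b_8 = 6, b_9 = 6, b_{10} = 12, b_{11} = 18.
Since (b_{10}, b_{11}) = (b_0, b_1) = (12, 18) (two consecutive terms determine the rest), the sequence is periodic with period 10.
So b_{180} = b_{0 + ((180-0) mod 10)} = b_0 = 12.

12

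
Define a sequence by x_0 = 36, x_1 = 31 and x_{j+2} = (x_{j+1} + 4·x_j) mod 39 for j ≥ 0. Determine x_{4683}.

x_0 = 36; x_1 = 31; x_2 = 19; x_3 = 26; x_4 = 24; x_5 = 11; x_6 = 29; x_7 = 34; x_8 = 33; x_9 = 13; x_{10} = 28; x_{11} = 2; x_{12} = 36; x_{13} = 5; x_{14} = 32; x_{15} = 13; x_{16} = 24; x_{17} = 37; x_{18} = 16; x_{19} = 8; x_{20} = 33; x_{21} = 26; x_{22} = 2; x_{23} = 28; x_{24} = 36; x_{25} = 31.
The sequence repeats with period 24.
So x_{4683} = x_{0 + ((4683-0) mod 24)} = x_3 = 26.

26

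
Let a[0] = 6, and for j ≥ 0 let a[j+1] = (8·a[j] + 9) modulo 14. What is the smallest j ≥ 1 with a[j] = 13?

7

Listing terms: a[0] = 6,  a[1] = 1,  a[2] = 3,  a[3] = 5,  a[4] = 7,  a[5] = 9,  a[6] = 11,  a[7] = 13,  a[8] = 1.
Since a[8] = a[1] = 1, the sequence is eventually periodic: after a pre-period of length 1 it cycles with period 7.
The value 13 first appears (with j ≥ 1) at a[7].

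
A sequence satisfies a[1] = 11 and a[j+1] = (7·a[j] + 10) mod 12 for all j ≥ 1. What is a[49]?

11

Listing terms: a[1] = 11,  a[2] = 3,  a[3] = 7,  a[4] = 11.
Since a[4] = a[1] = 11, the sequence is periodic with period 3.
So a[49] = a[1 + ((49-1) mod 3)] = a[1] = 11.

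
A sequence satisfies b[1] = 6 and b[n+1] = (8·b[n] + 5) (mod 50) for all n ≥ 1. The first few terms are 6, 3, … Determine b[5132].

17

Computing terms: b[1] = 6; b[2] = 3; b[3] = 29; b[4] = 37; b[5] = 1; b[6] = 13; b[7] = 9; b[8] = 27; b[9] = 21; b[10] = 23; b[11] = 39; b[12] = 17; b[13] = 41; b[14] = 33; b[15] = 19; b[16] = 7; b[17] = 11; b[18] = 43; b[19] = 49; b[20] = 47; b[21] = 31; b[22] = 3.
Since b[22] = b[2] = 3, the sequence is eventually periodic: after a pre-period of length 1 it cycles with period 20.
For n ≥ 2, b[n] depends only on (n - 2) mod 20. (5132 - 2) mod 20 = 10, so b[5132] = b[12] = 17.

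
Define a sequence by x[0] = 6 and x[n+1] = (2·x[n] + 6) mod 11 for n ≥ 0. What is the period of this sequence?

Computing terms: x[0] = 6; x[1] = 7; x[2] = 9; x[3] = 2; x[4] = 10; x[5] = 4; x[6] = 3; x[7] = 1; x[8] = 8; x[9] = 0; x[10] = 6.
Since x[10] = x[0] = 6, the sequence is periodic with period 10.

10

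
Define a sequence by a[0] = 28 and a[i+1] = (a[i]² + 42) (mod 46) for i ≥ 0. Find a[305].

Listing terms: a[0] = 28; a[1] = 44; a[2] = 0; a[3] = 42; a[4] = 12; a[5] = 2; a[6] = 0.
Since a[6] = a[2] = 0, the sequence is eventually periodic: after a pre-period of length 2 it cycles with period 4.
For i ≥ 2, a[i] depends only on (i - 2) mod 4. (305 - 2) mod 4 = 3, so a[305] = a[5] = 2.

2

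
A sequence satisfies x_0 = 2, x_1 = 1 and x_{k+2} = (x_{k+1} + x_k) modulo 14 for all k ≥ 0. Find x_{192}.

2

We have x_0 = 2; x_1 = 1; x_2 = 3; x_3 = 4; x_4 = 7; x_5 = 11; x_6 = 4; x_7 = 1; x_8 = 5; x_9 = 6; x_{10} = 11; x_{11} = 3; x_{12} = 0; x_{13} = 3; x_{14} = 3; x_{15} = 6; x_{16} = 9; x_{17} = 1; x_{18} = 10; x_{19} = 11; x_{20} = 7; x_{21} = 4; x_{22} = 11; x_{23} = 1; x_{24} = 12; x_{25} = 13; x_{26} = 11; x_{27} = 10; x_{28} = 7; x_{29} = 3; x_{30} = 10; x_{31} = 13; x_{32} = 9; x_{33} = 8; x_{34} = 3; x_{35} = 11; x_{36} = 0; x_{37} = 11; x_{38} = 11; x_{39} = 8; x_{40} = 5; x_{41} = 13; x_{42} = 4; x_{43} = 3; x_{44} = 7; x_{45} = 10; x_{46} = 3; x_{47} = 13; x_{48} = 2; x_{49} = 1.
Since (x_{48}, x_{49}) = (x_0, x_1) = (2, 1) (two consecutive terms determine the rest), the sequence is periodic with period 48.
(192 - 0) mod 48 = 0, so x_{192} = x_0 = 2.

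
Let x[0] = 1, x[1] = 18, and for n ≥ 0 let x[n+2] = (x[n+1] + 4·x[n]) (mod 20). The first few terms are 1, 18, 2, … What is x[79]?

18

Listing terms: x[0] = 1, x[1] = 18, x[2] = 2, x[3] = 14, x[4] = 2, x[5] = 18, x[6] = 6, x[7] = 18, x[8] = 2.
Since (x[7], x[8]) = (x[1], x[2]) = (18, 2) (two consecutive terms determine the rest), the sequence is eventually periodic: after a pre-period of length 1 it cycles with period 6.
For n ≥ 1, x[n] depends only on (n - 1) mod 6. (79 - 1) mod 6 = 0, so x[79] = x[1] = 18.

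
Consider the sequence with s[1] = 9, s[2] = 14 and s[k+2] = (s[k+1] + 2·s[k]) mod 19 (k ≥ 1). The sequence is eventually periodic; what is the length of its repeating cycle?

We have s[1] = 9; s[2] = 14; s[3] = 13; s[4] = 3; s[5] = 10; s[6] = 16; s[7] = 17; s[8] = 11; s[9] = 7; s[10] = 10; s[11] = 5; s[12] = 6; s[13] = 16; s[14] = 9; s[15] = 3; s[16] = 2; s[17] = 8; s[18] = 12; s[19] = 9; s[20] = 14.
The sequence repeats with period 18.

18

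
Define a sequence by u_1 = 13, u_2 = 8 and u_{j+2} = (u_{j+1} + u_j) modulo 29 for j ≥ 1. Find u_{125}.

We have u_1 = 13, u_2 = 8, u_3 = 21, u_4 = 0, u_5 = 21, u_6 = 21, u_7 = 13, u_8 = 5, u_9 = 18, u_{10} = 23, u_{11} = 12, u_{12} = 6, u_{13} = 18, u_{14} = 24, u_{15} = 13, u_{16} = 8.
Since (u_{15}, u_{16}) = (u_1, u_2) = (13, 8) (two consecutive terms determine the rest), the sequence is periodic with period 14.
(125 - 1) mod 14 = 12, so u_{125} = u_{13} = 18.

18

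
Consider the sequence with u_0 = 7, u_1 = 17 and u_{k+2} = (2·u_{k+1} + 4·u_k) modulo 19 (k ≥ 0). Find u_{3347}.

15

Listing terms: u_0 = 7,  u_1 = 17,  u_2 = 5,  u_3 = 2,  u_4 = 5,  u_5 = 18,  u_6 = 18,  u_7 = 13,  u_8 = 3,  u_9 = 1,  u_{10} = 14,  u_{11} = 13,  u_{12} = 6,  u_{13} = 7,  u_{14} = 0,  u_{15} = 9,  u_{16} = 18,  u_{17} = 15,  u_{18} = 7,  u_{19} = 17.
The sequence repeats with period 18.
So u_{3347} = u_{0 + ((3347-0) mod 18)} = u_{17} = 15.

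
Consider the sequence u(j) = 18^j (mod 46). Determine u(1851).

36

Listing terms: u(0) = 1, u(1) = 18, u(2) = 2, u(3) = 36, u(4) = 4, u(5) = 26, u(6) = 8, u(7) = 6, u(8) = 16, u(9) = 12, u(10) = 32, u(11) = 24, u(12) = 18.
Since u(12) = u(1) = 18, the sequence is eventually periodic: after a pre-period of length 1 it cycles with period 11.
For j ≥ 1, u(j) depends only on (j - 1) mod 11. (1851 - 1) mod 11 = 2, so u(1851) = u(3) = 36.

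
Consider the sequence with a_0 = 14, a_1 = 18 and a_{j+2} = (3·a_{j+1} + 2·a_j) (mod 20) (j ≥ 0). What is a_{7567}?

14

a_0 = 14; a_1 = 18; a_2 = 2; a_3 = 2; a_4 = 10; a_5 = 14; a_6 = 2; a_7 = 14; a_8 = 6; a_9 = 6; a_{10} = 10; a_{11} = 2; a_{12} = 6; a_{13} = 2; a_{14} = 18; a_{15} = 18; a_{16} = 10; a_{17} = 6; a_{18} = 18; a_{19} = 6; a_{20} = 14; a_{21} = 14; a_{22} = 10; a_{23} = 18; a_{24} = 14; a_{25} = 18.
Since (a_{24}, a_{25}) = (a_0, a_1) = (14, 18) (two consecutive terms determine the rest), the sequence is periodic with period 24.
So a_{7567} = a_{0 + ((7567-0) mod 24)} = a_7 = 14.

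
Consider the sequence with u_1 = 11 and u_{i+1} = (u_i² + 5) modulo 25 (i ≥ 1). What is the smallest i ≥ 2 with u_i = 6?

3

Computing terms: u_1 = 11,  u_2 = 1,  u_3 = 6,  u_4 = 16,  u_5 = 11.
Since u_5 = u_1 = 11, the sequence is periodic with period 4.
The value 6 first appears (with i ≥ 2) at u_3.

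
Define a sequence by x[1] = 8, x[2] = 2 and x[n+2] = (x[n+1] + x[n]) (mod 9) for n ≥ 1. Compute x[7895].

5

Listing terms: x[1] = 8; x[2] = 2; x[3] = 1; x[4] = 3; x[5] = 4; x[6] = 7; x[7] = 2; x[8] = 0; x[9] = 2; x[10] = 2; x[11] = 4; x[12] = 6; x[13] = 1; x[14] = 7; x[15] = 8; x[16] = 6; x[17] = 5; x[18] = 2; x[19] = 7; x[20] = 0; x[21] = 7; x[22] = 7; x[23] = 5; x[24] = 3; x[25] = 8; x[26] = 2.
Since (x[25], x[26]) = (x[1], x[2]) = (8, 2) (two consecutive terms determine the rest), the sequence is periodic with period 24.
(7895 - 1) mod 24 = 22, so x[7895] = x[23] = 5.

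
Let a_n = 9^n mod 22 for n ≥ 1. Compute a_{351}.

9

Listing terms: a_1 = 9, a_2 = 15, a_3 = 3, a_4 = 5, a_5 = 1, a_6 = 9.
Since a_6 = a_1 = 9, the sequence is periodic with period 5.
So a_{351} = a_{1 + ((351-1) mod 5)} = a_1 = 9.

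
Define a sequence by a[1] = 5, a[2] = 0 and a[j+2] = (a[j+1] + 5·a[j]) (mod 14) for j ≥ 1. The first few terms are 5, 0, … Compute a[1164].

Listing terms: a[1] = 5, a[2] = 0, a[3] = 11, a[4] = 11, a[5] = 10, a[6] = 9, a[7] = 3, a[8] = 6, a[9] = 7, a[10] = 9, a[11] = 2, a[12] = 5, a[13] = 1, a[14] = 12, a[15] = 3, a[16] = 7, a[17] = 8, a[18] = 1, a[19] = 13, a[20] = 4, a[21] = 13, a[22] = 5, a[23] = 0.
Since (a[22], a[23]) = (a[1], a[2]) = (5, 0) (two consecutive terms determine the rest), the sequence is periodic with period 21.
So a[1164] = a[1 + ((1164-1) mod 21)] = a[9] = 7.

7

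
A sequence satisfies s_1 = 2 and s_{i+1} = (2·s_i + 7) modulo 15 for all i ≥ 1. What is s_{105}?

s_1 = 2, s_2 = 11, s_3 = 14, s_4 = 5, s_5 = 2.
The sequence repeats with period 4.
So s_{105} = s_{1 + ((105-1) mod 4)} = s_1 = 2.

2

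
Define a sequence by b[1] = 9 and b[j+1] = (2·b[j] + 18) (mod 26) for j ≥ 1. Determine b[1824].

b[1] = 9,  b[2] = 10,  b[3] = 12,  b[4] = 16,  b[5] = 24,  b[6] = 14,  b[7] = 20,  b[8] = 6,  b[9] = 4,  b[10] = 0,  b[11] = 18,  b[12] = 2,  b[13] = 22,  b[14] = 10.
Since b[14] = b[2] = 10, the sequence is eventually periodic: after a pre-period of length 1 it cycles with period 12.
For j ≥ 2, b[j] depends only on (j - 2) mod 12. (1824 - 2) mod 12 = 10, so b[1824] = b[12] = 2.

2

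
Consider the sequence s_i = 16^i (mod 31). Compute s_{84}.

2

s_1 = 16, s_2 = 8, s_3 = 4, s_4 = 2, s_5 = 1, s_6 = 16.
The sequence repeats with period 5.
(84 - 1) mod 5 = 3, so s_{84} = s_4 = 2.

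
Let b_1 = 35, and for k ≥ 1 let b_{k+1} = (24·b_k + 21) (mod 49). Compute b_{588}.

21

b_1 = 35,  b_2 = 28,  b_3 = 7,  b_4 = 42,  b_5 = 0,  b_6 = 21,  b_7 = 35.
The sequence repeats with period 6.
So b_{588} = b_{1 + ((588-1) mod 6)} = b_6 = 21.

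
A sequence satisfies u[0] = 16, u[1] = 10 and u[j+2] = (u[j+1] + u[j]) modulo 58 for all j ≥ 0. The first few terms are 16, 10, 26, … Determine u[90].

We have u[0] = 16, u[1] = 10, u[2] = 26, u[3] = 36, u[4] = 4, u[5] = 40, u[6] = 44, u[7] = 26, u[8] = 12, u[9] = 38, u[10] = 50, u[11] = 30, u[12] = 22, u[13] = 52, u[14] = 16, u[15] = 10.
The sequence repeats with period 14.
So u[90] = u[0 + ((90-0) mod 14)] = u[6] = 44.

44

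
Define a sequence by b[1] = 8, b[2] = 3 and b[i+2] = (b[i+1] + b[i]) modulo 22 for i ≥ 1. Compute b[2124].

3

Computing terms: b[1] = 8,  b[2] = 3,  b[3] = 11,  b[4] = 14,  b[5] = 3,  b[6] = 17,  b[7] = 20,  b[8] = 15,  b[9] = 13,  b[10] = 6,  b[11] = 19,  b[12] = 3,  b[13] = 0,  b[14] = 3,  b[15] = 3,  b[16] = 6,  b[17] = 9,  b[18] = 15,  b[19] = 2,  b[20] = 17,  b[21] = 19,  b[22] = 14,  b[23] = 11,  b[24] = 3,  b[25] = 14,  b[26] = 17,  b[27] = 9,  b[28] = 4,  b[29] = 13,  b[30] = 17,  b[31] = 8,  b[32] = 3.
Since (b[31], b[32]) = (b[1], b[2]) = (8, 3) (two consecutive terms determine the rest), the sequence is periodic with period 30.
So b[2124] = b[1 + ((2124-1) mod 30)] = b[24] = 3.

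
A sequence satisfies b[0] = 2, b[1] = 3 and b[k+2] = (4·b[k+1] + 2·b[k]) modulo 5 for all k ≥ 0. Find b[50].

b[0] = 2,  b[1] = 3,  b[2] = 1,  b[3] = 0,  b[4] = 2,  b[5] = 3.
Since (b[4], b[5]) = (b[0], b[1]) = (2, 3) (two consecutive terms determine the rest), the sequence is periodic with period 4.
(50 - 0) mod 4 = 2, so b[50] = b[2] = 1.

1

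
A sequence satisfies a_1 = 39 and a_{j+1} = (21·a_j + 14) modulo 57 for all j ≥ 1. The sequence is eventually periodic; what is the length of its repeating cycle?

18

a_1 = 39; a_2 = 35; a_3 = 8; a_4 = 11; a_5 = 17; a_6 = 29; a_7 = 53; a_8 = 44; a_9 = 26; a_{10} = 47; a_{11} = 32; a_{12} = 2; a_{13} = 56; a_{14} = 50; a_{15} = 38; a_{16} = 14; a_{17} = 23; a_{18} = 41; a_{19} = 20; a_{20} = 35.
Since a_{20} = a_2 = 35, the sequence is eventually periodic: after a pre-period of length 1 it cycles with period 18.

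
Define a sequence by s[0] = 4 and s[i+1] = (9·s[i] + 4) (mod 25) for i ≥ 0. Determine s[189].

Listing terms: s[0] = 4, s[1] = 15, s[2] = 14, s[3] = 5, s[4] = 24, s[5] = 20, s[6] = 9, s[7] = 10, s[8] = 19, s[9] = 0, s[10] = 4.
Since s[10] = s[0] = 4, the sequence is periodic with period 10.
(189 - 0) mod 10 = 9, so s[189] = s[9] = 0.

0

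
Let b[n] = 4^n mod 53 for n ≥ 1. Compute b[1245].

We have b[1] = 4,  b[2] = 16,  b[3] = 11,  b[4] = 44,  b[5] = 17,  b[6] = 15,  b[7] = 7,  b[8] = 28,  b[9] = 6,  b[10] = 24,  b[11] = 43,  b[12] = 13,  b[13] = 52,  b[14] = 49,  b[15] = 37,  b[16] = 42,  b[17] = 9,  b[18] = 36,  b[19] = 38,  b[20] = 46,  b[21] = 25,  b[22] = 47,  b[23] = 29,  b[24] = 10,  b[25] = 40,  b[26] = 1,  b[27] = 4.
The sequence repeats with period 26.
(1245 - 1) mod 26 = 22, so b[1245] = b[23] = 29.

29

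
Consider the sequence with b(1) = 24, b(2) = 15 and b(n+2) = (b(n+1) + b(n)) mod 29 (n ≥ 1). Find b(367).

b(1) = 24; b(2) = 15; b(3) = 10; b(4) = 25; b(5) = 6; b(6) = 2; b(7) = 8; b(8) = 10; b(9) = 18; b(10) = 28; b(11) = 17; b(12) = 16; b(13) = 4; b(14) = 20; b(15) = 24; b(16) = 15.
Since (b(15), b(16)) = (b(1), b(2)) = (24, 15) (two consecutive terms determine the rest), the sequence is periodic with period 14.
(367 - 1) mod 14 = 2, so b(367) = b(3) = 10.

10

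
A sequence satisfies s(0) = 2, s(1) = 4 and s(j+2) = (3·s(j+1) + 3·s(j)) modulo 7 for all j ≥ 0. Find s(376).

6

Computing terms: s(0) = 2, s(1) = 4, s(2) = 4, s(3) = 3, s(4) = 0, s(5) = 2, s(6) = 6, s(7) = 3, s(8) = 6, s(9) = 6, s(10) = 1, s(11) = 0, s(12) = 3, s(13) = 2, s(14) = 1, s(15) = 2, s(16) = 2, s(17) = 5, s(18) = 0, s(19) = 1, s(20) = 3, s(21) = 5, s(22) = 3, s(23) = 3, s(24) = 4, s(25) = 0, s(26) = 5, s(27) = 1, s(28) = 4, s(29) = 1, s(30) = 1, s(31) = 6, s(32) = 0, s(33) = 4, s(34) = 5, s(35) = 6, s(36) = 5, s(37) = 5, s(38) = 2, s(39) = 0, s(40) = 6, s(41) = 4, s(42) = 2, s(43) = 4.
Since (s(42), s(43)) = (s(0), s(1)) = (2, 4) (two consecutive terms determine the rest), the sequence is periodic with period 42.
(376 - 0) mod 42 = 40, so s(376) = s(40) = 6.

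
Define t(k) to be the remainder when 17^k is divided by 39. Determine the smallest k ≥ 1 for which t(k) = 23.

5

Computing terms: t(0) = 1, t(1) = 17, t(2) = 16, t(3) = 38, t(4) = 22, t(5) = 23, t(6) = 1.
The sequence repeats with period 6.
The value 23 first appears (with k ≥ 1) at t(5).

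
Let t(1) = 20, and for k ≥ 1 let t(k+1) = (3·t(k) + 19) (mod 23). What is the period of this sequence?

11

Computing terms: t(1) = 20,  t(2) = 10,  t(3) = 3,  t(4) = 5,  t(5) = 11,  t(6) = 6,  t(7) = 14,  t(8) = 15,  t(9) = 18,  t(10) = 4,  t(11) = 8,  t(12) = 20.
The sequence repeats with period 11.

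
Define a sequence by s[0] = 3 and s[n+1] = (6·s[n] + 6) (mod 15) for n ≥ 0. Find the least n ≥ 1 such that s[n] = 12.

4

s[0] = 3; s[1] = 9; s[2] = 0; s[3] = 6; s[4] = 12; s[5] = 3.
The sequence repeats with period 5.
The value 12 first appears (with n ≥ 1) at s[4].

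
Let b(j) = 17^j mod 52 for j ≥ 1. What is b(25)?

17

Computing terms: b(1) = 17; b(2) = 29; b(3) = 25; b(4) = 9; b(5) = 49; b(6) = 1; b(7) = 17.
Since b(7) = b(1) = 17, the sequence is periodic with period 6.
So b(25) = b(1 + ((25-1) mod 6)) = b(1) = 17.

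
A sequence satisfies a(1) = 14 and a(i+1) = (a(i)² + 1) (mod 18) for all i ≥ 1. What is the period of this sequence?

6

a(1) = 14,  a(2) = 17,  a(3) = 2,  a(4) = 5,  a(5) = 8,  a(6) = 11,  a(7) = 14.
The sequence repeats with period 6.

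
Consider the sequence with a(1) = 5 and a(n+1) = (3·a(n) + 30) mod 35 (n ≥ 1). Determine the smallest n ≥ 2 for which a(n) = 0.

4

Computing terms: a(1) = 5,  a(2) = 10,  a(3) = 25,  a(4) = 0,  a(5) = 30,  a(6) = 15,  a(7) = 5.
The sequence repeats with period 6.
The value 0 first appears (with n ≥ 2) at a(4).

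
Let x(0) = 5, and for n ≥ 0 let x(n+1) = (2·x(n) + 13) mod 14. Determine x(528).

We have x(0) = 5, x(1) = 9, x(2) = 3, x(3) = 5.
Since x(3) = x(0) = 5, the sequence is periodic with period 3.
So x(528) = x(0 + ((528-0) mod 3)) = x(0) = 5.

5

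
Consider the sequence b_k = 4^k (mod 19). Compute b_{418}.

We have b_0 = 1, b_1 = 4, b_2 = 16, b_3 = 7, b_4 = 9, b_5 = 17, b_6 = 11, b_7 = 6, b_8 = 5, b_9 = 1.
The sequence repeats with period 9.
So b_{418} = b_{0 + ((418-0) mod 9)} = b_4 = 9.

9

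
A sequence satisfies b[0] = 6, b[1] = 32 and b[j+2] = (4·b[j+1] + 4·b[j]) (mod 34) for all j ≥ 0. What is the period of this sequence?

b[0] = 6,  b[1] = 32,  b[2] = 16,  b[3] = 22,  b[4] = 16,  b[5] = 16,  b[6] = 26,  b[7] = 32,  b[8] = 28,  b[9] = 2,  b[10] = 18,  b[11] = 12,  b[12] = 18,  b[13] = 18,  b[14] = 8,  b[15] = 2,  b[16] = 6,  b[17] = 32.
Since (b[16], b[17]) = (b[0], b[1]) = (6, 32) (two consecutive terms determine the rest), the sequence is periodic with period 16.

16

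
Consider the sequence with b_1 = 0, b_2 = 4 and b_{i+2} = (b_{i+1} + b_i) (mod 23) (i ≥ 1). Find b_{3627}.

We have b_1 = 0,  b_2 = 4,  b_3 = 4,  b_4 = 8,  b_5 = 12,  b_6 = 20,  b_7 = 9,  b_8 = 6,  b_9 = 15,  b_{10} = 21,  b_{11} = 13,  b_{12} = 11,  b_{13} = 1,  b_{14} = 12,  b_{15} = 13,  b_{16} = 2,  b_{17} = 15,  b_{18} = 17,  b_{19} = 9,  b_{20} = 3,  b_{21} = 12,  b_{22} = 15,  b_{23} = 4,  b_{24} = 19,  b_{25} = 0,  b_{26} = 19,  b_{27} = 19,  b_{28} = 15,  b_{29} = 11,  b_{30} = 3,  b_{31} = 14,  b_{32} = 17,  b_{33} = 8,  b_{34} = 2,  b_{35} = 10,  b_{36} = 12,  b_{37} = 22,  b_{38} = 11,  b_{39} = 10,  b_{40} = 21,  b_{41} = 8,  b_{42} = 6,  b_{43} = 14,  b_{44} = 20,  b_{45} = 11,  b_{46} = 8,  b_{47} = 19,  b_{48} = 4,  b_{49} = 0,  b_{50} = 4.
Since (b_{49}, b_{50}) = (b_1, b_2) = (0, 4) (two consecutive terms determine the rest), the sequence is periodic with period 48.
So b_{3627} = b_{1 + ((3627-1) mod 48)} = b_{27} = 19.

19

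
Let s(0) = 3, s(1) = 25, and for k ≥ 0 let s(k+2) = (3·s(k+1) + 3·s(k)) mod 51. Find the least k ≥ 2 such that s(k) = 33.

2

s(0) = 3, s(1) = 25, s(2) = 33, s(3) = 21, s(4) = 9, s(5) = 39, s(6) = 42, s(7) = 39, s(8) = 39, s(9) = 30, s(10) = 3, s(11) = 48, s(12) = 0, s(13) = 42, s(14) = 24, s(15) = 45, s(16) = 3, s(17) = 42, s(18) = 33, s(19) = 21.
Since (s(18), s(19)) = (s(2), s(3)) = (33, 21) (two consecutive terms determine the rest), the sequence is eventually periodic: after a pre-period of length 2 it cycles with period 16.
The value 33 first appears (with k ≥ 2) at s(2).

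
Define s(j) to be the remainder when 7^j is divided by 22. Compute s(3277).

17

We have s(0) = 1, s(1) = 7, s(2) = 5, s(3) = 13, s(4) = 3, s(5) = 21, s(6) = 15, s(7) = 17, s(8) = 9, s(9) = 19, s(10) = 1.
The sequence repeats with period 10.
(3277 - 0) mod 10 = 7, so s(3277) = s(7) = 17.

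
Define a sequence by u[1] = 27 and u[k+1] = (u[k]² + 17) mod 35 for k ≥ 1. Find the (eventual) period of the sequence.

6

We have u[1] = 27,  u[2] = 11,  u[3] = 33,  u[4] = 21,  u[5] = 3,  u[6] = 26,  u[7] = 28,  u[8] = 31,  u[9] = 33.
Since u[9] = u[3] = 33, the sequence is eventually periodic: after a pre-period of length 2 it cycles with period 6.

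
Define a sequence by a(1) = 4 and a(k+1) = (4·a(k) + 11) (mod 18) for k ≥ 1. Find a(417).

11

a(1) = 4,  a(2) = 9,  a(3) = 11,  a(4) = 1,  a(5) = 15,  a(6) = 17,  a(7) = 7,  a(8) = 3,  a(9) = 5,  a(10) = 13,  a(11) = 9.
Since a(11) = a(2) = 9, the sequence is eventually periodic: after a pre-period of length 1 it cycles with period 9.
For k ≥ 2, a(k) depends only on (k - 2) mod 9. (417 - 2) mod 9 = 1, so a(417) = a(3) = 11.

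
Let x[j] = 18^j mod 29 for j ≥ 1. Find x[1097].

15

We have x[1] = 18,  x[2] = 5,  x[3] = 3,  x[4] = 25,  x[5] = 15,  x[6] = 9,  x[7] = 17,  x[8] = 16,  x[9] = 27,  x[10] = 22,  x[11] = 19,  x[12] = 23,  x[13] = 8,  x[14] = 28,  x[15] = 11,  x[16] = 24,  x[17] = 26,  x[18] = 4,  x[19] = 14,  x[20] = 20,  x[21] = 12,  x[22] = 13,  x[23] = 2,  x[24] = 7,  x[25] = 10,  x[26] = 6,  x[27] = 21,  x[28] = 1,  x[29] = 18.
Since x[29] = x[1] = 18, the sequence is periodic with period 28.
So x[1097] = x[1 + ((1097-1) mod 28)] = x[5] = 15.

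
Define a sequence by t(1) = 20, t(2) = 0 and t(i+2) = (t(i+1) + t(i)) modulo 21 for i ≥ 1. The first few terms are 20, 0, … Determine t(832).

Listing terms: t(1) = 20; t(2) = 0; t(3) = 20; t(4) = 20; t(5) = 19; t(6) = 18; t(7) = 16; t(8) = 13; t(9) = 8; t(10) = 0; t(11) = 8; t(12) = 8; t(13) = 16; t(14) = 3; t(15) = 19; t(16) = 1; t(17) = 20; t(18) = 0.
Since (t(17), t(18)) = (t(1), t(2)) = (20, 0) (two consecutive terms determine the rest), the sequence is periodic with period 16.
So t(832) = t(1 + ((832-1) mod 16)) = t(16) = 1.

1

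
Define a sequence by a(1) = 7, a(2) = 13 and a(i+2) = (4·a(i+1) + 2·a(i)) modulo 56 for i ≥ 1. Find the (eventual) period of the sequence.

Computing terms: a(1) = 7; a(2) = 13; a(3) = 10; a(4) = 10; a(5) = 4; a(6) = 36; a(7) = 40; a(8) = 8; a(9) = 0; a(10) = 16; a(11) = 8; a(12) = 8; a(13) = 48; a(14) = 40; a(15) = 32; a(16) = 40; a(17) = 0; a(18) = 24; a(19) = 40; a(20) = 40; a(21) = 16; a(22) = 32; a(23) = 48; a(24) = 32; a(25) = 0; a(26) = 8; a(27) = 32; a(28) = 32; a(29) = 24; a(30) = 48; a(31) = 16; a(32) = 48; a(33) = 0; a(34) = 40; a(35) = 48; a(36) = 48; a(37) = 8; a(38) = 16; a(39) = 24; a(40) = 16; a(41) = 0; a(42) = 32; a(43) = 16; a(44) = 16; a(45) = 40; a(46) = 24; a(47) = 8; a(48) = 24; a(49) = 0; a(50) = 48; a(51) = 24; a(52) = 24; a(53) = 32; a(54) = 8; a(55) = 40; a(56) = 8.
Since (a(55), a(56)) = (a(7), a(8)) = (40, 8) (two consecutive terms determine the rest), the sequence is eventually periodic: after a pre-period of length 6 it cycles with period 48.

48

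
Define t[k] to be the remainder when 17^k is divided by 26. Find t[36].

1

t[1] = 17; t[2] = 3; t[3] = 25; t[4] = 9; t[5] = 23; t[6] = 1; t[7] = 17.
Since t[7] = t[1] = 17, the sequence is periodic with period 6.
So t[36] = t[1 + ((36-1) mod 6)] = t[6] = 1.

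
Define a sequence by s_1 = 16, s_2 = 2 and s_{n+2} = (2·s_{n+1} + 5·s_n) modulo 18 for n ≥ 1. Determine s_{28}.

Listing terms: s_1 = 16,  s_2 = 2,  s_3 = 12,  s_4 = 16,  s_5 = 2.
The sequence repeats with period 3.
(28 - 1) mod 3 = 0, so s_{28} = s_1 = 16.

16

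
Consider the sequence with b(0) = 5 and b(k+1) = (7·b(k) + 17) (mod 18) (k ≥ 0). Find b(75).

2

Listing terms: b(0) = 5,  b(1) = 16,  b(2) = 3,  b(3) = 2,  b(4) = 13,  b(5) = 0,  b(6) = 17,  b(7) = 10,  b(8) = 15,  b(9) = 14,  b(10) = 7,  b(11) = 12,  b(12) = 11,  b(13) = 4,  b(14) = 9,  b(15) = 8,  b(16) = 1,  b(17) = 6,  b(18) = 5.
The sequence repeats with period 18.
(75 - 0) mod 18 = 3, so b(75) = b(3) = 2.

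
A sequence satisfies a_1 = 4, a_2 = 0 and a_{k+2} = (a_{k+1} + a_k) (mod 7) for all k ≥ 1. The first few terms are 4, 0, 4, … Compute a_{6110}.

2

Listing terms: a_1 = 4; a_2 = 0; a_3 = 4; a_4 = 4; a_5 = 1; a_6 = 5; a_7 = 6; a_8 = 4; a_9 = 3; a_{10} = 0; a_{11} = 3; a_{12} = 3; a_{13} = 6; a_{14} = 2; a_{15} = 1; a_{16} = 3; a_{17} = 4; a_{18} = 0.
The sequence repeats with period 16.
(6110 - 1) mod 16 = 13, so a_{6110} = a_{14} = 2.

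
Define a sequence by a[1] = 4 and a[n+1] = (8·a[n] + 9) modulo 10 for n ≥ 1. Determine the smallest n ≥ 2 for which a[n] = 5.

4

a[1] = 4, a[2] = 1, a[3] = 7, a[4] = 5, a[5] = 9, a[6] = 1.
Since a[6] = a[2] = 1, the sequence is eventually periodic: after a pre-period of length 1 it cycles with period 4.
The value 5 first appears (with n ≥ 2) at a[4].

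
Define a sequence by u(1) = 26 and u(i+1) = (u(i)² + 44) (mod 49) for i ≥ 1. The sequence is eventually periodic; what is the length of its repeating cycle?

7

Computing terms: u(1) = 26; u(2) = 34; u(3) = 24; u(4) = 32; u(5) = 39; u(6) = 46; u(7) = 4; u(8) = 11; u(9) = 18; u(10) = 25; u(11) = 32.
Since u(11) = u(4) = 32, the sequence is eventually periodic: after a pre-period of length 3 it cycles with period 7.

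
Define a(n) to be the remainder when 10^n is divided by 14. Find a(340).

We have a(1) = 10; a(2) = 2; a(3) = 6; a(4) = 4; a(5) = 12; a(6) = 8; a(7) = 10.
Since a(7) = a(1) = 10, the sequence is periodic with period 6.
So a(340) = a(1 + ((340-1) mod 6)) = a(4) = 4.

4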